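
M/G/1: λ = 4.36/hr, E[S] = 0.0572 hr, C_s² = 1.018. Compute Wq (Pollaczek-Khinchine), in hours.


ρ = λ·E[S] = 4.36·0.0572 = 0.2494
E[S²] = E[S]²(1+C_s²) = 0.0572²·(1+1.018) = 0.006603
Wq = λ·E[S²]/(2(1−ρ)) = 4.36·0.006603/(2·0.7506) = 0.01918 hr

Final: 0.01918 hr


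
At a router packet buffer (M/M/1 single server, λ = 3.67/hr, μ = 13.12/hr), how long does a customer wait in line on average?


ρ = 3.67/13.12 = 0.2797
Wq = ρ/(μ−λ) = 0.2797/(13.12 − 3.67) = 0.2797/9.45 = 0.02960 hr

Final: 0.02960 hr


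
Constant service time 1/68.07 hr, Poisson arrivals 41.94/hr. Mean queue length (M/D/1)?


ρ = 41.94/68.07 = 0.6161
M/D/1: Lq = ρ²/(2(1−ρ)) = 0.3796/(2·0.3839) = 0.49446

Final: 0.49446


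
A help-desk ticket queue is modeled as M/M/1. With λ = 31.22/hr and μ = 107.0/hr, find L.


ρ = λ/μ = 31.22/107.0 = 0.2918
L = ρ/(1−ρ) = 0.2918/(1 − 0.2918) = 0.2918/0.7082 = 0.4120

Final: 0.4120


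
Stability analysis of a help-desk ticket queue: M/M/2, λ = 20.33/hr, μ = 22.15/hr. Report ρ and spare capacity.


Total capacity cμ = 2·22.15 = 44.30/hr
ρ = λ/(cμ) = 20.33/44.30 = 0.4589
Stable ⇔ ρ < 1: YES
Spare capacity = cμ − λ = 44.30 − 20.33 = 23.97/hr

Final: ρ = 0.4589; stable; margin = 23.97/hr


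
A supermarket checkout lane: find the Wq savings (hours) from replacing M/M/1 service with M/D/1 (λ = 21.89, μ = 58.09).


ρ = 21.89/58.09 = 0.3768
Wq(M/M/1) = ρ/(μ−λ) = 0.3768/36.20 = 0.01041 hr
Wq(M/D/1) = ρ/(2(μ−λ)) = 0.005205 hr
Savings = 0.01041 − 0.005205 = 0.005205 hr

Final: 0.005205 hr


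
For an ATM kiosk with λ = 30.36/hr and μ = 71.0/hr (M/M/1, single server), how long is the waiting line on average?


ρ = 30.36/71.0 = 0.4276
Lq = ρ²/(1−ρ) = 0.1828/0.5724 = 0.3194

Final: 0.3194


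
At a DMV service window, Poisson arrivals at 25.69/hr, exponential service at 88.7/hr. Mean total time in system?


W = 1/(μ−λ) = 1/(88.7 − 25.69) = 1/63.01 = 0.01587 hr

Final: 0.01587 hr


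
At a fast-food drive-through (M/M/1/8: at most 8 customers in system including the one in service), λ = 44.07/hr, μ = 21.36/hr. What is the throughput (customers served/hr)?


ρ = 2.0632; P_K = (1−ρ)ρ^8/(1−ρ^9) = 0.516078
λ_eff = λ(1 − P_K) = 44.07·(1 − 0.516078) = 44.07·0.483922 = 21.3264 /hr

Final: 21.3264 /hr


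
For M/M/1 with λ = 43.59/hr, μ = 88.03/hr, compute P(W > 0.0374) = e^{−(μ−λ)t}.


W ~ Exponential(μ−λ) for M/M/1.
μ − λ = 88.03 − 43.59 = 44.4400
P(W > t) = e^{−(μ−λ)t} = e^{−1.6621} = 0.189748

Final: 0.189748


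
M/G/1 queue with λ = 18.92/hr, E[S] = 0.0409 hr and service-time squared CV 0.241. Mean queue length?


ρ = λ·E[S] = 18.92·0.0409 = 0.7738
Lq = ρ²(1+C_s²)/(2(1−ρ)) = 0.5988·(1+0.241)/(2·0.2262)
= 0.5988·1.2410/0.4523 = 1.64283

Final: 1.64283


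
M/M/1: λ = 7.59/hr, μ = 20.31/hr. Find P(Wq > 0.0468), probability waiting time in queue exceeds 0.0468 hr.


ρ = 7.59/20.31 = 0.3737
P(Wq > t) = ρ·e^{−(μ−λ)t} = 0.3737·e^{−0.5953}
= 0.3737·0.551399 = 0.206062

Final: 0.206062


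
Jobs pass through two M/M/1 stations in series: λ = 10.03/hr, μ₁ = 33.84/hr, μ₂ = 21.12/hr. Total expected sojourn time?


Each node sees arrival rate λ = 10.03/hr (tandem ⇒ throughput preserved).
W₁ = 1/(μ₁−λ) = 1/(33.84−10.03) = 0.04200 hr
W₂ = 1/(μ₂−λ) = 1/(21.12−10.03) = 0.09017 hr
W_total = W₁ + W₂ = 0.04200 + 0.09017 = 0.13217 hr

Final: 0.13217 hr


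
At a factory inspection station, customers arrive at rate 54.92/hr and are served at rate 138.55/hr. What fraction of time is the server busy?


ρ = λ/μ = 54.92/138.55 = 0.3964

Final: 0.3964


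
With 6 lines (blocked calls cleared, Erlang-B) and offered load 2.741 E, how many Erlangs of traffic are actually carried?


B(6,2.741) = 0.038853 (Erlang-B)
Carried load = a(1 − B) = 2.741·(1 − 0.038853) = 2.741·0.961147 = 2.6345 E

Final: 2.6345 Erlangs


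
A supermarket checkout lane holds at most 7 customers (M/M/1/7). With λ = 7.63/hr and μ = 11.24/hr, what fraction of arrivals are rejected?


ρ = λ/μ = 7.63/11.24 = 0.6788
P_K = (1−ρ)ρ^K/(1−ρ^(K+1)) = (0.3212·0.066421)/(1 − 0.045089)
= 0.021333/0.954911 = 0.022340

Final: 0.022340


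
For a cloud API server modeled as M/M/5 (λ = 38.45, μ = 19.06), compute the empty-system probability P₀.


a = λ/μ = 38.45/19.06 = 2.0173; ρ = a/c = 0.4035
Σ_{k=0}^{4} a^k/k! (terms k=0..4) = 1.00000 + 2.01731 + 2.03478 + 1.36826 + 0.69005 = 7.11041
Tail: a^5/(5!(1−ρ)) = 33.40929/(120·0.5965) = 0.46671
P₀ = 1/(7.11041 + 0.46671) = 1/7.57712 = 0.131976

Final: 0.131976


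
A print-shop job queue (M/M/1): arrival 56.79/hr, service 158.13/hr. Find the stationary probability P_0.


ρ = 56.79/158.13 = 0.3591
P_n = (1−ρ)·ρ^n = (1 − 0.3591)·0.3591^0 = 0.6409·1.000000 = 0.640865

Final: 0.640865


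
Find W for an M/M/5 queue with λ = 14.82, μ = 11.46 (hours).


a = 1.2932; ρ = 0.2586; P₀ = 0.274198
Lq = P₀·a^c·ρ/(c!(1−ρ)²) = 0.003889
Wq = Lq/λ = 0.003889/14.82 = 0.0002624 hr
W = Wq + 1/μ = 0.0002624 + 0.08726 = 0.08752 hr

Final: 0.08752 hr


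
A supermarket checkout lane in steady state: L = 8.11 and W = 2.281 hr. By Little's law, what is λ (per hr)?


λ = L/W = 8.11/2.281 = 3.5555 /hr

Final: 3.5555 /hr


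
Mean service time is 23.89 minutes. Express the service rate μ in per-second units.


μ = 1/(service time) in consistent units.
1 second = 0.0166667 min, so μ = 0.0166667/23.89 = 0.0006976 per second

Final: 0.0006976 /sec


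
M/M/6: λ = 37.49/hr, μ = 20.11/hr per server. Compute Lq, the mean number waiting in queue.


a = λ/μ = 1.8642; ρ = a/6 = 0.3107
P₀ = 0.154864
Lq = P₀·a^c·ρ / (c!·(1−ρ)²) = 0.154864·41.97785·0.3107/(720·0.47512)
= 0.005904

Final: 0.005904


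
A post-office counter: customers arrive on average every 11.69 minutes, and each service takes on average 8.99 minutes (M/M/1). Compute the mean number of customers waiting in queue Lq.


λ = 60/11.69 = 5.1326 /hr
μ = 60/8.99 = 6.6741 /hr
ρ = λ/μ = 5.1326/6.6741 = 0.7690
Lq = ρ²/(1−ρ) = 0.5914/0.2310 = 2.5606

Final: 2.5606


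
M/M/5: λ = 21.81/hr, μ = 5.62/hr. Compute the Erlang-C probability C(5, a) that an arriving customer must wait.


a = λ/μ = 3.8808; ρ = a/5 = 0.7762
P₀ = 0.015535 (from M/M/c formula)
C(c,a) = [a^c/(c!(1−ρ))]·P₀ = [880.23118/(120·0.2238)]·0.015535
= 32.76960·0.015535 = 0.509063

Final: 0.509063


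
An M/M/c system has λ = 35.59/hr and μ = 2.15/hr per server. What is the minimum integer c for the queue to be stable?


Stability requires cμ > λ ⇔ c > λ/μ.
λ/μ = 35.59/2.15 = 16.5535
Minimum integer c = ⌊16.5535⌋ + 1 = 17
Check: 17·2.15 = 36.55 > 35.59, while 16·2.15 = 34.40 ≤ 35.59

Final: 17 servers


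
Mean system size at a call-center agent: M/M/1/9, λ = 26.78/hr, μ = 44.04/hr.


ρ = 26.78/44.04 = 0.6081
L = ρ[1 − (K+1)ρ^K + Kρ^(K+1)] / [(1−ρ)(1−ρ^(K+1))]
Numerator: 0.6081·(1 − 10·0.011368 + 9·0.006912) = 0.576789
Denominator: (0.3919)·(0.993088) = 0.389207
L = 0.576789/0.389207 = 1.4820

Final: 1.4820


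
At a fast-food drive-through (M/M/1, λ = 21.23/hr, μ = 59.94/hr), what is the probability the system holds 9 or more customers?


ρ = 21.23/59.94 = 0.3542
P(N ≥ n) = ρ^n = 0.3542^9 = 0.00008772

Final: 0.00008772


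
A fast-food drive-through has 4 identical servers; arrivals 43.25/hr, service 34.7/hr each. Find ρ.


ρ = λ/(cμ) = 43.25/(4·34.7) = 43.25/138.80 = 0.3116

Final: 0.3116


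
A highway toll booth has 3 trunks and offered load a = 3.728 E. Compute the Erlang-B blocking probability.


B(c,a) = (a^c/c!) / Σ_{k=0}^{c} a^k/k!
a^3/3! = 8.635281
Σ terms (k=0..3): 1.00000 + 3.72800 + 6.94899 + 8.63528 = 20.312273
B = 8.635281/20.312273 = 0.425126

Final: 0.425126


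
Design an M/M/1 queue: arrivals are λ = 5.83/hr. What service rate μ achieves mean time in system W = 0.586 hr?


W = 1/(μ−λ) ⇒ μ − λ = 1/W = 1/0.586 = 1.7065
μ = λ + 1/W = 5.83 + 1.7065 = 7.5365 per hr

Final: 7.5365 /hr


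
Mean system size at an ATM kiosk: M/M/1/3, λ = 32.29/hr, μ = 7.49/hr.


ρ = 32.29/7.49 = 4.3111
L = ρ[1 − (K+1)ρ^K + Kρ^(K+1)] / [(1−ρ)(1−ρ^(K+1))]
Numerator: 4.3111·(1 − 4·80.123273 + 3·345.417955) = 3090.014072
Denominator: (-3.3111)·(-344.417955) = 1140.395901
L = 3090.014072/1140.395901 = 2.7096

Final: 2.7096


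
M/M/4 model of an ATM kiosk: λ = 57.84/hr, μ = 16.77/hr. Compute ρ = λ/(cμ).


ρ = λ/(cμ) = 57.84/(4·16.77) = 57.84/67.08 = 0.8623

Final: 0.8623


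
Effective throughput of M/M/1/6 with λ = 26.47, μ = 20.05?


ρ = 1.3202; P_K = (1−ρ)ρ^6/(1−ρ^7) = 0.283029
λ_eff = λ(1 − P_K) = 26.47·(1 − 0.283029) = 26.47·0.716971 = 18.9782 /hr

Final: 18.9782 /hr


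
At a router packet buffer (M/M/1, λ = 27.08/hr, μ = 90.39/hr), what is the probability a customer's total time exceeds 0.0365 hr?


W ~ Exponential(μ−λ) for M/M/1.
μ − λ = 90.39 − 27.08 = 63.3100
P(W > t) = e^{−(μ−λ)t} = e^{−2.3108} = 0.099180

Final: 0.099180


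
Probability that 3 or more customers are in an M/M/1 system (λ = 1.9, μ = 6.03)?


ρ = 1.9/6.03 = 0.3151
P(N ≥ n) = ρ^n = 0.3151^3 = 0.031283

Final: 0.031283


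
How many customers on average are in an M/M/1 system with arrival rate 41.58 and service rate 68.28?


ρ = λ/μ = 41.58/68.28 = 0.6090
L = ρ/(1−ρ) = 0.6090/(1 − 0.6090) = 0.6090/0.3910 = 1.5573

Final: 1.5573


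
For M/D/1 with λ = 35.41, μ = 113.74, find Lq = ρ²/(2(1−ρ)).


ρ = 35.41/113.74 = 0.3113
M/D/1: Lq = ρ²/(2(1−ρ)) = 0.09692/(2·0.6887) = 0.07037

Final: 0.07037


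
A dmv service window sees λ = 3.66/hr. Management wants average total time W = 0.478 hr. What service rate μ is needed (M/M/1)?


W = 1/(μ−λ) ⇒ μ − λ = 1/W = 1/0.478 = 2.0921
μ = λ + 1/W = 3.66 + 2.0921 = 5.7521 per hr

Final: 5.7521 /hr


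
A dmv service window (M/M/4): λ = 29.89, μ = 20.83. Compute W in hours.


a = 1.4349; ρ = 0.3587; P₀ = 0.236271
Lq = P₀·a^c·ρ/(c!(1−ρ)²) = 0.03641
Wq = Lq/λ = 0.03641/29.89 = 0.001218 hr
W = Wq + 1/μ = 0.001218 + 0.04801 = 0.04923 hr

Final: 0.04923 hr


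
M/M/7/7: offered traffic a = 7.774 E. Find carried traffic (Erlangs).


B(7,7.774) = 0.295257 (Erlang-B)
Carried load = a(1 − B) = 7.774·(1 − 0.295257) = 7.774·0.704743 = 5.4787 E

Final: 5.4787 Erlangs


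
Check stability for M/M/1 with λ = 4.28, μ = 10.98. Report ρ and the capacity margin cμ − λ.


Total capacity cμ = 1·10.98 = 10.98/hr
ρ = λ/(cμ) = 4.28/10.98 = 0.3898
Stable ⇔ ρ < 1: YES
Spare capacity = cμ − λ = 10.98 − 4.28 = 6.70/hr

Final: ρ = 0.3898; stable; margin = 6.70/hr


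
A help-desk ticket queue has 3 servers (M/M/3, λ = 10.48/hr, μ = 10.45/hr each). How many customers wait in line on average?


a = λ/μ = 1.0029; ρ = a/3 = 0.3343
P₀ = 0.362546
Lq = P₀·a^c·ρ / (c!·(1−ρ)²) = 0.362546·1.00864·0.3343/(6·0.44317)
= 0.04597

Final: 0.04597


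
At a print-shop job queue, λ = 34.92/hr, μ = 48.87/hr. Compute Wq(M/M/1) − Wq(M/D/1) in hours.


ρ = 34.92/48.87 = 0.7145
Wq(M/M/1) = ρ/(μ−λ) = 0.7145/13.95 = 0.05122 hr
Wq(M/D/1) = ρ/(2(μ−λ)) = 0.02561 hr
Savings = 0.05122 − 0.02561 = 0.02561 hr

Final: 0.02561 hr


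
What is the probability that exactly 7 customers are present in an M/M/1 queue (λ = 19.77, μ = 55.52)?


ρ = 19.77/55.52 = 0.3561
P_n = (1−ρ)·ρ^n = (1 − 0.3561)·0.3561^7 = 0.6439·0.0007259 = 0.0004674

Final: 0.0004674


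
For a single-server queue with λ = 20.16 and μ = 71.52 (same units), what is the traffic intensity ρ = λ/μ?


ρ = λ/μ = 20.16/71.52 = 0.2819

Final: 0.2819


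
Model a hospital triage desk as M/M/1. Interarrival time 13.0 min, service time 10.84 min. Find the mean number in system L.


λ = 60/13.0 = 4.6154 /hr
μ = 60/10.84 = 5.5351 /hr
ρ = λ/μ = 4.6154/5.5351 = 0.8338
L = ρ/(1−ρ) = 0.8338/0.1662 = 5.0185

Final: 5.0185


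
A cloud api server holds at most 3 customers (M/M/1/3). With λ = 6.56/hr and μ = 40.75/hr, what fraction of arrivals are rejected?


ρ = λ/μ = 6.56/40.75 = 0.1610
P_K = (1−ρ)ρ^K/(1−ρ^(K+1)) = (0.8390·0.004172)/(1 − 0.0006716)
= 0.003500/0.999328 = 0.003503

Final: 0.003503


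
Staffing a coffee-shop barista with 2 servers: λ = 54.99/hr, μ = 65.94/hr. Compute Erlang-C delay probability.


a = λ/μ = 0.8339; ρ = a/2 = 0.4170
P₀ = 0.411463 (from M/M/c formula)
C(c,a) = [a^c/(c!(1−ρ))]·P₀ = [0.69546/(2·0.5830)]·0.411463
= 0.59642·0.411463 = 0.245402

Final: 0.245402


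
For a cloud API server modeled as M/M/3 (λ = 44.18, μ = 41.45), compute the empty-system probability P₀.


a = λ/μ = 44.18/41.45 = 1.0659; ρ = a/c = 0.3553
Σ_{k=0}^{2} a^k/k! (terms k=0..2) = 1.00000 + 1.06586 + 0.56803 = 2.63389
Tail: a^3/(3!(1−ρ)) = 1.21089/(6·0.6447) = 0.31303
P₀ = 1/(2.63389 + 0.31303) = 1/2.94692 = 0.339337

Final: 0.339337


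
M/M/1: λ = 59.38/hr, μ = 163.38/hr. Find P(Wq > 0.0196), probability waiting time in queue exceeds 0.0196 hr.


ρ = 59.38/163.38 = 0.3634
P(Wq > t) = ρ·e^{−(μ−λ)t} = 0.3634·e^{−2.0384}
= 0.3634·0.130237 = 0.047334

Final: 0.047334


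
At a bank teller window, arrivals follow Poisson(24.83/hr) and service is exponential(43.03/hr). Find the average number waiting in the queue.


ρ = 24.83/43.03 = 0.5770
Lq = ρ²/(1−ρ) = 0.3330/0.4230 = 0.7872

Final: 0.7872


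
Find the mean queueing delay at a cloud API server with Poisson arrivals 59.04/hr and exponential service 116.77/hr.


ρ = 59.04/116.77 = 0.5056
Wq = ρ/(μ−λ) = 0.5056/(116.77 − 59.04) = 0.5056/57.73 = 0.008758 hr

Final: 0.008758 hr


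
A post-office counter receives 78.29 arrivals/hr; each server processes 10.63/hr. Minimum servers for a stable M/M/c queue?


Stability requires cμ > λ ⇔ c > λ/μ.
λ/μ = 78.29/10.63 = 7.3650
Minimum integer c = ⌊7.3650⌋ + 1 = 8
Check: 8·10.63 = 85.04 > 78.29, while 7·10.63 = 74.41 ≤ 78.29

Final: 8 servers


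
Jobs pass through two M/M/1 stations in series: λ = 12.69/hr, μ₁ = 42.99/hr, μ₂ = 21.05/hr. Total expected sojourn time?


Each node sees arrival rate λ = 12.69/hr (tandem ⇒ throughput preserved).
W₁ = 1/(μ₁−λ) = 1/(42.99−12.69) = 0.03300 hr
W₂ = 1/(μ₂−λ) = 1/(21.05−12.69) = 0.11962 hr
W_total = W₁ + W₂ = 0.03300 + 0.11962 = 0.15262 hr

Final: 0.15262 hr


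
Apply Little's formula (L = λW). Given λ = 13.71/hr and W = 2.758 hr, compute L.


L = λW = 13.71·2.758 = 37.8122

Final: 37.8122


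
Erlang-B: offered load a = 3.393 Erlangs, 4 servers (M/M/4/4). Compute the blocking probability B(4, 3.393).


B(c,a) = (a^c/c!) / Σ_{k=0}^{c} a^k/k!
a^4/4! = 5.522353
Σ terms (k=0..4): 1.00000 + 3.39300 + 5.75622 + 6.51029 + 5.52235 = 22.181868
B = 5.522353/22.181868 = 0.248958

Final: 0.248958


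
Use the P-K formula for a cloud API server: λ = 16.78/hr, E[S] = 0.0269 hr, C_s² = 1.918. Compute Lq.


ρ = λ·E[S] = 16.78·0.0269 = 0.4514
Lq = ρ²(1+C_s²)/(2(1−ρ)) = 0.2037·(1+1.918)/(2·0.5486)
= 0.2037·2.9180/1.0972 = 0.54184

Final: 0.54184


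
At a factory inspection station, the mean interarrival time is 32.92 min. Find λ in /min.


λ = 1/(interarrival time) in consistent units.
1 minute = 1 min, so λ = 1/32.92 = 0.03038 per minute

Final: 0.03038 /min


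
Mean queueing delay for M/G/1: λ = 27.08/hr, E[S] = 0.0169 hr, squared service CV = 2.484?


ρ = λ·E[S] = 27.08·0.0169 = 0.4577
E[S²] = E[S]²(1+C_s²) = 0.0169²·(1+2.484) = 0.0009951
Wq = λ·E[S²]/(2(1−ρ)) = 27.08·0.0009951/(2·0.5423) = 0.02484 hr

Final: 0.02484 hr


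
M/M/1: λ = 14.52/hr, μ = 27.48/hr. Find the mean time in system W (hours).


W = 1/(μ−λ) = 1/(27.48 − 14.52) = 1/12.96 = 0.07716 hr

Final: 0.07716 hr


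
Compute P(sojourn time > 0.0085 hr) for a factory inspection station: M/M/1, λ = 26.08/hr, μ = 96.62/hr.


W ~ Exponential(μ−λ) for M/M/1.
μ − λ = 96.62 − 26.08 = 70.5400
P(W > t) = e^{−(μ−λ)t} = e^{−0.5996} = 0.549037

Final: 0.549037


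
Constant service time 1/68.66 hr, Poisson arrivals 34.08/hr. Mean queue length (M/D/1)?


ρ = 34.08/68.66 = 0.4964
M/D/1: Lq = ρ²/(2(1−ρ)) = 0.2464/(2·0.5036) = 0.24459

Final: 0.24459


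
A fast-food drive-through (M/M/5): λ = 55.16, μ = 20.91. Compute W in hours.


a = 2.6380; ρ = 0.5276; P₀ = 0.069213
Lq = P₀·a^c·ρ/(c!(1−ρ)²) = 0.17419
Wq = Lq/λ = 0.17419/55.16 = 0.003158 hr
W = Wq + 1/μ = 0.003158 + 0.04782 = 0.05098 hr

Final: 0.05098 hr


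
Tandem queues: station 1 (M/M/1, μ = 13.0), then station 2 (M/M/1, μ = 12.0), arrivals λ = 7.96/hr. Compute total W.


Each node sees arrival rate λ = 7.96/hr (tandem ⇒ throughput preserved).
W₁ = 1/(μ₁−λ) = 1/(13.0−7.96) = 0.19841 hr
W₂ = 1/(μ₂−λ) = 1/(12.0−7.96) = 0.24752 hr
W_total = W₁ + W₂ = 0.19841 + 0.24752 = 0.44594 hr

Final: 0.44594 hr


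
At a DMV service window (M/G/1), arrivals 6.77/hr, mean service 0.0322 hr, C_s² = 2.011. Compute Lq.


ρ = λ·E[S] = 6.77·0.0322 = 0.2180
Lq = ρ²(1+C_s²)/(2(1−ρ)) = 0.04752·(1+2.011)/(2·0.7820)
= 0.04752·3.0110/1.5640 = 0.09149

Final: 0.09149


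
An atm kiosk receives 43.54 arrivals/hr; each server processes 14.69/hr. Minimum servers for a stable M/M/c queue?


Stability requires cμ > λ ⇔ c > λ/μ.
λ/μ = 43.54/14.69 = 2.9639
Minimum integer c = ⌊2.9639⌋ + 1 = 3
Check: 3·14.69 = 44.07 > 43.54, while 2·14.69 = 29.38 ≤ 43.54

Final: 3 servers


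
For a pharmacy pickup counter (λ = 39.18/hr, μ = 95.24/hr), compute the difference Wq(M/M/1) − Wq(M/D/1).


ρ = 39.18/95.24 = 0.4114
Wq(M/M/1) = ρ/(μ−λ) = 0.4114/56.06 = 0.007338 hr
Wq(M/D/1) = ρ/(2(μ−λ)) = 0.003669 hr
Savings = 0.007338 − 0.003669 = 0.003669 hr

Final: 0.003669 hr


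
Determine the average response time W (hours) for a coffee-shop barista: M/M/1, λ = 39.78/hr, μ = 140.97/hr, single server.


W = 1/(μ−λ) = 1/(140.97 − 39.78) = 1/101.19 = 0.009882 hr

Final: 0.009882 hr


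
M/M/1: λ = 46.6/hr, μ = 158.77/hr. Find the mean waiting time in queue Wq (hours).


ρ = 46.6/158.77 = 0.2935
Wq = ρ/(μ−λ) = 0.2935/(158.77 − 46.6) = 0.2935/112.17 = 0.002617 hr

Final: 0.002617 hr


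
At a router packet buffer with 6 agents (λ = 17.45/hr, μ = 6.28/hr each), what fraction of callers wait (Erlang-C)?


a = λ/μ = 2.7787; ρ = a/6 = 0.4631
P₀ = 0.061464 (from M/M/c formula)
C(c,a) = [a^c/(c!(1−ρ))]·P₀ = [460.27218/(720·0.5369)]·0.061464
= 1.19069·0.061464 = 0.073184

Final: 0.073184


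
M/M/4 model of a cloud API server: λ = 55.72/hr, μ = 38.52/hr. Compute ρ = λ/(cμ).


ρ = λ/(cμ) = 55.72/(4·38.52) = 55.72/154.08 = 0.3616

Final: 0.3616


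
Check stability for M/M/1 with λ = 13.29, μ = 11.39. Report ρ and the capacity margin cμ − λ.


Total capacity cμ = 1·11.39 = 11.39/hr
ρ = λ/(cμ) = 13.29/11.39 = 1.1668
Stable ⇔ ρ < 1: NO
Spare capacity = cμ − λ = 11.39 − 13.29 = -1.90/hr

Final: ρ = 1.1668; unstable; margin = -1.90/hr


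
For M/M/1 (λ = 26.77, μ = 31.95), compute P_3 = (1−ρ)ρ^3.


ρ = 26.77/31.95 = 0.8379
P_n = (1−ρ)·ρ^n = (1 − 0.8379)·0.8379^3 = 0.1621·0.588210 = 0.095366

Final: 0.095366


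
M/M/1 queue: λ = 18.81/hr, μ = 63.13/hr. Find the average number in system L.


ρ = λ/μ = 18.81/63.13 = 0.2980
L = ρ/(1−ρ) = 0.2980/(1 − 0.2980) = 0.2980/0.7020 = 0.4244

Final: 0.4244


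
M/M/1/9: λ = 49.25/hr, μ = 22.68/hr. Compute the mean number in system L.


ρ = 49.25/22.68 = 2.1715
L = ρ[1 − (K+1)ρ^K + Kρ^(K+1)] / [(1−ρ)(1−ρ^(K+1))]
Numerator: 2.1715·(1 − 10·1073.664668 + 9·2331.480815) = 22253.010247
Denominator: (-1.1715)·(-2330.480815) = 2730.197322
L = 22253.010247/2730.197322 = 8.1507

Final: 8.1507


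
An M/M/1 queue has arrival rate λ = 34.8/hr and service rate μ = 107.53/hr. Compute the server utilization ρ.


ρ = λ/μ = 34.8/107.53 = 0.3236

Final: 0.3236


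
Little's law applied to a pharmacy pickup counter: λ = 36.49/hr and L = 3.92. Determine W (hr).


W = L/λ = 3.92/36.49 = 0.1074 hr

Final: 0.1074 hr


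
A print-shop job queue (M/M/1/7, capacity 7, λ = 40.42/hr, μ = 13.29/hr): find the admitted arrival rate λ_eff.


ρ = 3.0414; P_K = (1−ρ)ρ^7/(1−ρ^8) = 0.671294
λ_eff = λ(1 − P_K) = 40.42·(1 − 0.671294) = 40.42·0.328706 = 13.2863 /hr

Final: 13.2863 /hr


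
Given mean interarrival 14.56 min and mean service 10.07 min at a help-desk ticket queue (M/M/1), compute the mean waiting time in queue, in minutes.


λ = 60/14.56 = 4.1209 /hr
μ = 60/10.07 = 5.9583 /hr
ρ = λ/μ = 4.1209/5.9583 = 0.6916
Wq = ρ/(μ−λ) = 0.6916/(5.9583−4.1209) = 0.37641 hr
In minutes: 0.37641·60 = 22.585 min

Final: 22.585 min


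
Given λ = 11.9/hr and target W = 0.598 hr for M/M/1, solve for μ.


W = 1/(μ−λ) ⇒ μ − λ = 1/W = 1/0.598 = 1.6722
μ = λ + 1/W = 11.9 + 1.6722 = 13.5722 per hr

Final: 13.5722 /hr


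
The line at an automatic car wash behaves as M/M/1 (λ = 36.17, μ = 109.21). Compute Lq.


ρ = 36.17/109.21 = 0.3312
Lq = ρ²/(1−ρ) = 0.1097/0.6688 = 0.1640

Final: 0.1640


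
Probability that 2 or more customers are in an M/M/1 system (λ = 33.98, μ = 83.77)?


ρ = 33.98/83.77 = 0.4056
P(N ≥ n) = ρ^n = 0.4056^2 = 0.164539

Final: 0.164539


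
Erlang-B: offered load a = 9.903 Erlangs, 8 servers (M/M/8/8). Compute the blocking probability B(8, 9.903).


B(c,a) = (a^c/c!) / Σ_{k=0}^{c} a^k/k!
a^8/8! = 2294.107205
Σ terms (k=0..8): 1.00000 + 9.90300 + 49.03470 + 161.86356 + 400.73371 + 793.69318 + 1309.99060 + 1853.26241 + 2294.10721 = 6873.588364
B = 2294.107205/6873.588364 = 0.333757

Final: 0.333757


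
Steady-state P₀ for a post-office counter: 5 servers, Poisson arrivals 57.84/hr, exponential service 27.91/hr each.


a = λ/μ = 57.84/27.91 = 2.0724; ρ = a/c = 0.4145
Σ_{k=0}^{4} a^k/k! (terms k=0..4) = 1.00000 + 2.07238 + 2.14737 + 1.48339 + 0.76853 = 7.47166
Tail: a^5/(5!(1−ρ)) = 38.22454/(120·0.5855) = 0.54402
P₀ = 1/(7.47166 + 0.54402) = 1/8.01569 = 0.124755

Final: 0.124755


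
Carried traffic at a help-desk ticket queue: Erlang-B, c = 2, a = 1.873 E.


B(2,1.873) = 0.379088 (Erlang-B)
Carried load = a(1 − B) = 1.873·(1 − 0.379088) = 1.873·0.620912 = 1.1630 E

Final: 1.1630 Erlangs


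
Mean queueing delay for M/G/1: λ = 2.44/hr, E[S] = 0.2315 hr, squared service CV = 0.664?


ρ = λ·E[S] = 2.44·0.2315 = 0.5649
E[S²] = E[S]²(1+C_s²) = 0.2315²·(1+0.664) = 0.089178
Wq = λ·E[S²]/(2(1−ρ)) = 2.44·0.089178/(2·0.4351) = 0.25003 hr

Final: 0.25003 hr


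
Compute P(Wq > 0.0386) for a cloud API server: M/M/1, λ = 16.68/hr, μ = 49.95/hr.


ρ = 16.68/49.95 = 0.3339
P(Wq > t) = ρ·e^{−(μ−λ)t} = 0.3339·e^{−1.2842}
= 0.3339·0.276866 = 0.092455

Final: 0.092455


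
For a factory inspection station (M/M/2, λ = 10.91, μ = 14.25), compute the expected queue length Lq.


a = λ/μ = 0.7656; ρ = a/2 = 0.3828
P₀ = 0.446333
Lq = P₀·a^c·ρ / (c!·(1−ρ)²) = 0.446333·0.58616·0.3828/(2·0.38093)
= 0.13146

Final: 0.13146


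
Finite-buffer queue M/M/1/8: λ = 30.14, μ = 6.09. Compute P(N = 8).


ρ = λ/μ = 30.14/6.09 = 4.9491
P_K = (1−ρ)ρ^K/(1−ρ^(K+1)) = (-3.9491·359921.377883)/(1 − 1781285.768375)
= -1421364.390492/-1781284.768375 = 0.797943

Final: 0.797943


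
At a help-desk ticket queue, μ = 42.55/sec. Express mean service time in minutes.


Mean service time = 1/μ = 1/42.55 second = 0.02350 second
In minutes: 0.02350 × 0.0166667 = 0.0003917 min

Final: 0.0003917 min


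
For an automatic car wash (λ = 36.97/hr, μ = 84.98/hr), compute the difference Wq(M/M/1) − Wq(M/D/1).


ρ = 36.97/84.98 = 0.4350
Wq(M/M/1) = ρ/(μ−λ) = 0.4350/48.01 = 0.009062 hr
Wq(M/D/1) = ρ/(2(μ−λ)) = 0.004531 hr
Savings = 0.009062 − 0.004531 = 0.004531 hr

Final: 0.004531 hr


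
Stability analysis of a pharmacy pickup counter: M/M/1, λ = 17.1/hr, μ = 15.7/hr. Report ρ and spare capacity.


Total capacity cμ = 1·15.7 = 15.70/hr
ρ = λ/(cμ) = 17.1/15.70 = 1.0892
Stable ⇔ ρ < 1: NO
Spare capacity = cμ − λ = 15.70 − 17.1 = -1.40/hr

Final: ρ = 1.0892; unstable; margin = -1.40/hr


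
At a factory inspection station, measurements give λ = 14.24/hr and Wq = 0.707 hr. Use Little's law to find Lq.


Lq = λWq = 14.24·0.707 = 10.0677

Final: 10.0677


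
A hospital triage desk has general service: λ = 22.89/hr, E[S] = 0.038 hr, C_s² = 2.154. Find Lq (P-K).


ρ = λ·E[S] = 22.89·0.038 = 0.8698
Lq = ρ²(1+C_s²)/(2(1−ρ)) = 0.7566·(1+2.154)/(2·0.1302)
= 0.7566·3.1540/0.2604 = 9.16529

Final: 9.16529


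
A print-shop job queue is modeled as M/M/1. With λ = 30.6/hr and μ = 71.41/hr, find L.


ρ = λ/μ = 30.6/71.41 = 0.4285
L = ρ/(1−ρ) = 0.4285/(1 − 0.4285) = 0.4285/0.5715 = 0.7498

Final: 0.7498


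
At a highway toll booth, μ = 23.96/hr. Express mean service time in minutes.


Mean service time = 1/μ = 1/23.96 hour = 0.04174 hour
In minutes: 0.04174 × 60 = 2.5042 min

Final: 2.5042 min


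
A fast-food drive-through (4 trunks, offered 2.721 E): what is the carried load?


B(4,2.721) = 0.174826 (Erlang-B)
Carried load = a(1 − B) = 2.721·(1 − 0.174826) = 2.721·0.825174 = 2.2453 E

Final: 2.2453 Erlangs


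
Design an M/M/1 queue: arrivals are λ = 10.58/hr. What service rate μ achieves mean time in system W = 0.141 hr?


W = 1/(μ−λ) ⇒ μ − λ = 1/W = 1/0.141 = 7.0922
μ = λ + 1/W = 10.58 + 7.0922 = 17.6722 per hr

Final: 17.6722 /hr


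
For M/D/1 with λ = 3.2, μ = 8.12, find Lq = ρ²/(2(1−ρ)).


ρ = 3.2/8.12 = 0.3941
M/D/1: Lq = ρ²/(2(1−ρ)) = 0.1553/(2·0.6059) = 0.12816

Final: 0.12816


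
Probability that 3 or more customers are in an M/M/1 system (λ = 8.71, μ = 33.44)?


ρ = 8.71/33.44 = 0.2605
P(N ≥ n) = ρ^n = 0.2605^3 = 0.017671

Final: 0.017671


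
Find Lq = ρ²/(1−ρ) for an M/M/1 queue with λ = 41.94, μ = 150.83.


ρ = 41.94/150.83 = 0.2781
Lq = ρ²/(1−ρ) = 0.07732/0.7219 = 0.1071

Final: 0.1071


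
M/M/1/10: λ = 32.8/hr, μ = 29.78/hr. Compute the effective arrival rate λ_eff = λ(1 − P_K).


ρ = 1.1014; P_K = (1−ρ)ρ^10/(1−ρ^11) = 0.140696
λ_eff = λ(1 − P_K) = 32.8·(1 − 0.140696) = 32.8·0.859304 = 28.1852 /hr

Final: 28.1852 /hr


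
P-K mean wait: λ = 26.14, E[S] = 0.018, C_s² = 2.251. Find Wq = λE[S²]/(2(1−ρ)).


ρ = λ·E[S] = 26.14·0.018 = 0.4705
E[S²] = E[S]²(1+C_s²) = 0.018²·(1+2.251) = 0.001053
Wq = λ·E[S²]/(2(1−ρ)) = 26.14·0.001053/(2·0.5295) = 0.02600 hr

Final: 0.02600 hr


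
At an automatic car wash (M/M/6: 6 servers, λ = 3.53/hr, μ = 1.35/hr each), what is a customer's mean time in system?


a = 2.6148; ρ = 0.4358; P₀ = 0.072640
Lq = P₀·a^c·ρ/(c!(1−ρ)²) = 0.04415
Wq = Lq/λ = 0.04415/3.53 = 0.01251 hr
W = Wq + 1/μ = 0.01251 + 0.74074 = 0.75325 hr

Final: 0.75325 hr


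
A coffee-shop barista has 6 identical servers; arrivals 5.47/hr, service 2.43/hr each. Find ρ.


ρ = λ/(cμ) = 5.47/(6·2.43) = 5.47/14.58 = 0.3752

Final: 0.3752


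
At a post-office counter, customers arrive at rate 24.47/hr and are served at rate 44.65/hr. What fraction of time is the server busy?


ρ = λ/μ = 24.47/44.65 = 0.5480

Final: 0.5480


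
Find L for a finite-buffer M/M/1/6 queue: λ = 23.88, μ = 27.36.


ρ = 23.88/27.36 = 0.8728
L = ρ[1 − (K+1)ρ^K + Kρ^(K+1)] / [(1−ρ)(1−ρ^(K+1))]
Numerator: 0.8728·(1 − 7·0.442089 + 6·0.385858) = 0.192478
Denominator: (0.1272)·(0.614142) = 0.078115
L = 0.192478/0.078115 = 2.4641

Final: 2.4641


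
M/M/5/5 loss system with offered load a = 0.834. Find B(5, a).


B(c,a) = (a^c/c!) / Σ_{k=0}^{c} a^k/k!
a^5/5! = 0.003362
Σ terms (k=0..5): 1.00000 + 0.83400 + 0.34778 + 0.09668 + 0.02016 + 0.003362 = 2.301981
B = 0.003362/2.301981 = 0.001461

Final: 0.001461


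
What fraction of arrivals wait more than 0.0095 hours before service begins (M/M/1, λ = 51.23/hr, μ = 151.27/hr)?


ρ = 51.23/151.27 = 0.3387
P(Wq > t) = ρ·e^{−(μ−λ)t} = 0.3387·e^{−0.9504}
= 0.3387·0.386594 = 0.130926

Final: 0.130926


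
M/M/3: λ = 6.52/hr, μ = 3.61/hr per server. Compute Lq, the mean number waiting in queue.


a = λ/μ = 1.8061; ρ = a/3 = 0.6020
P₀ = 0.144836
Lq = P₀·a^c·ρ / (c!·(1−ρ)²) = 0.144836·5.89144·0.6020/(6·0.15838)
= 0.54059

Final: 0.54059


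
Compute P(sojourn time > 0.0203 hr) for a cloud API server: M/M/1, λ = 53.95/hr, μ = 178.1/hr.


W ~ Exponential(μ−λ) for M/M/1.
μ − λ = 178.1 − 53.95 = 124.1500
P(W > t) = e^{−(μ−λ)t} = e^{−2.5202} = 0.080440

Final: 0.080440


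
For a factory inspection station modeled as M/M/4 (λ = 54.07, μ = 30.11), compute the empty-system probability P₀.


a = λ/μ = 54.07/30.11 = 1.7957; ρ = a/c = 0.4489
Σ_{k=0}^{3} a^k/k! (terms k=0..3) = 1.00000 + 1.79575 + 1.61236 + 0.96513 = 5.37324
Tail: a^4/(4!(1−ρ)) = 10.39878/(24·0.5511) = 0.78627
P₀ = 1/(5.37324 + 0.78627) = 1/6.15950 = 0.162351

Final: 0.162351


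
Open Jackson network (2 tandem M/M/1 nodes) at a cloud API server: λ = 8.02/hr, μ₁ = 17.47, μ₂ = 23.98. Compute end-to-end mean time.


Each node sees arrival rate λ = 8.02/hr (tandem ⇒ throughput preserved).
W₁ = 1/(μ₁−λ) = 1/(17.47−8.02) = 0.10582 hr
W₂ = 1/(μ₂−λ) = 1/(23.98−8.02) = 0.06266 hr
W_total = W₁ + W₂ = 0.10582 + 0.06266 = 0.16848 hr

Final: 0.16848 hr


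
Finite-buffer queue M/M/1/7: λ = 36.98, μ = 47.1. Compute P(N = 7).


ρ = λ/μ = 36.98/47.1 = 0.7851
P_K = (1−ρ)ρ^K/(1−ρ^(K+1)) = (0.2149·0.183917)/(1 − 0.144400)
= 0.039517/0.855600 = 0.046186

Final: 0.046186


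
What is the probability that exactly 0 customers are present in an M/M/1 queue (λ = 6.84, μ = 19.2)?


ρ = 6.84/19.2 = 0.3563
P_n = (1−ρ)·ρ^n = (1 − 0.3563)·0.3563^0 = 0.6438·1.000000 = 0.643750

Final: 0.643750


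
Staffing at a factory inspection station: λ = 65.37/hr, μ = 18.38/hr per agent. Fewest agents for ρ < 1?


Stability requires cμ > λ ⇔ c > λ/μ.
λ/μ = 65.37/18.38 = 3.5566
Minimum integer c = ⌊3.5566⌋ + 1 = 4
Check: 4·18.38 = 73.52 > 65.37, while 3·18.38 = 55.14 ≤ 65.37

Final: 4 servers


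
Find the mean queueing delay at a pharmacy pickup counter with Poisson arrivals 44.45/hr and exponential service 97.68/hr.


ρ = 44.45/97.68 = 0.4551
Wq = ρ/(μ−λ) = 0.4551/(97.68 − 44.45) = 0.4551/53.23 = 0.008549 hr

Final: 0.008549 hr


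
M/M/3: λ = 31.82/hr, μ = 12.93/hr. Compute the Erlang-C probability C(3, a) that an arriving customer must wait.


a = λ/μ = 2.4609; ρ = a/3 = 0.8203
P₀ = 0.049229 (from M/M/c formula)
C(c,a) = [a^c/(c!(1−ρ))]·P₀ = [14.90407/(6·0.1797)]·0.049229
= 13.82422·0.049229 = 0.680551

Final: 0.680551


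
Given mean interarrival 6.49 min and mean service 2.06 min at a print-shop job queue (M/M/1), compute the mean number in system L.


λ = 60/6.49 = 9.2450 /hr
μ = 60/2.06 = 29.1262 /hr
ρ = λ/μ = 9.2450/29.1262 = 0.3174
L = ρ/(1−ρ) = 0.3174/0.6826 = 0.4650

Final: 0.4650


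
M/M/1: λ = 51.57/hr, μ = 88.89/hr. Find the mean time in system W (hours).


W = 1/(μ−λ) = 1/(88.89 − 51.57) = 1/37.32 = 0.02680 hr

Final: 0.02680 hr


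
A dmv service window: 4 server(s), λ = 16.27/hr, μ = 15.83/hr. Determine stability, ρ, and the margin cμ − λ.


Total capacity cμ = 4·15.83 = 63.32/hr
ρ = λ/(cμ) = 16.27/63.32 = 0.2569
Stable ⇔ ρ < 1: YES
Spare capacity = cμ − λ = 63.32 − 16.27 = 47.05/hr

Final: ρ = 0.2569; stable; margin = 47.05/hr


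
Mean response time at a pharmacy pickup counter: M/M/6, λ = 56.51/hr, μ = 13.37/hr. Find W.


a = 4.2266; ρ = 0.7044; P₀ = 0.012809
Lq = P₀·a^c·ρ/(c!(1−ρ)²) = 0.81787
Wq = Lq/λ = 0.81787/56.51 = 0.01447 hr
W = Wq + 1/μ = 0.01447 + 0.07479 = 0.08927 hr

Final: 0.08927 hr


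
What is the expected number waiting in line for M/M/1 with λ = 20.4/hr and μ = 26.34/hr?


ρ = 20.4/26.34 = 0.7745
Lq = ρ²/(1−ρ) = 0.5998/0.2255 = 2.6599

Final: 2.6599


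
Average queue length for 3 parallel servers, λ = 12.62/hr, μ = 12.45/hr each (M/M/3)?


a = λ/μ = 1.0137; ρ = a/3 = 0.3379
P₀ = 0.358478
Lq = P₀·a^c·ρ / (c!·(1−ρ)²) = 0.358478·1.04153·0.3379/(6·0.43840)
= 0.04796

Final: 0.04796


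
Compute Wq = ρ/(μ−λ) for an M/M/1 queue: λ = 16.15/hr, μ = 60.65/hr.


ρ = 16.15/60.65 = 0.2663
Wq = ρ/(μ−λ) = 0.2663/(60.65 − 16.15) = 0.2663/44.50 = 0.005984 hr

Final: 0.005984 hr


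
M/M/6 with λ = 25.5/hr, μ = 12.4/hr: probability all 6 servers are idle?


a = λ/μ = 25.5/12.4 = 2.0565; ρ = a/c = 0.3427
Σ_{k=0}^{5} a^k/k! (terms k=0..5) = 1.00000 + 2.05645 + 2.11450 + 1.44945 + 0.74518 + 0.30649 = 7.67207
Tail: a^6/(6!(1−ρ)) = 75.63294/(720·0.6573) = 0.15982
P₀ = 1/(7.67207 + 0.15982) = 1/7.83189 = 0.127683

Final: 0.127683


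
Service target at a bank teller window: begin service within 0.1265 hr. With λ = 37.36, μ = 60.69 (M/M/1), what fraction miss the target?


ρ = 37.36/60.69 = 0.6156
P(Wq > t) = ρ·e^{−(μ−λ)t} = 0.6156·e^{−2.9512}
= 0.6156·0.052275 = 0.032180

Final: 0.032180


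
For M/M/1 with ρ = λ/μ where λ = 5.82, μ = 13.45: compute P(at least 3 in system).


ρ = 5.82/13.45 = 0.4327
P(N ≥ n) = ρ^n = 0.4327^3 = 0.081022

Final: 0.081022


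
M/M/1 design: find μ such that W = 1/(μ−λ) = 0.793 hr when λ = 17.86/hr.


W = 1/(μ−λ) ⇒ μ − λ = 1/W = 1/0.793 = 1.2610
μ = λ + 1/W = 17.86 + 1.2610 = 19.1210 per hr

Final: 19.1210 /hr


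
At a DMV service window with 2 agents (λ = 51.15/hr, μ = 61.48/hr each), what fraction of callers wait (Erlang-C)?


a = λ/μ = 0.8320; ρ = a/2 = 0.4160
P₀ = 0.412440 (from M/M/c formula)
C(c,a) = [a^c/(c!(1−ρ))]·P₀ = [0.69219/(2·0.5840)]·0.412440
= 0.59261·0.412440 = 0.244418

Final: 0.244418


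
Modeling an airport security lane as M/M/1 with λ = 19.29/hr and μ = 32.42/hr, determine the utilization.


ρ = λ/μ = 19.29/32.42 = 0.5950

Final: 0.5950


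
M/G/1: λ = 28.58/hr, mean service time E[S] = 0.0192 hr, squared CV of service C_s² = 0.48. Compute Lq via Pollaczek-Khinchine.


ρ = λ·E[S] = 28.58·0.0192 = 0.5487
Lq = ρ²(1+C_s²)/(2(1−ρ)) = 0.3011·(1+0.48)/(2·0.4513)
= 0.3011·1.4800/0.9025 = 0.49377

Final: 0.49377


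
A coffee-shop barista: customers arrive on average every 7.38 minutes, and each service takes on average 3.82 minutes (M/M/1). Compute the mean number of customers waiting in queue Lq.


λ = 60/7.38 = 8.1301 /hr
μ = 60/3.82 = 15.7068 /hr
ρ = λ/μ = 8.1301/15.7068 = 0.5176
Lq = ρ²/(1−ρ) = 0.2679/0.4824 = 0.5554

Final: 0.5554


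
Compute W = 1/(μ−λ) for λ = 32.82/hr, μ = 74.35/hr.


W = 1/(μ−λ) = 1/(74.35 − 32.82) = 1/41.53 = 0.02408 hr

Final: 0.02408 hr


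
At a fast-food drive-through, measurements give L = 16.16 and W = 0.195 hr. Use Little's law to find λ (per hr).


λ = L/W = 16.16/0.195 = 82.8718 /hr

Final: 82.8718 /hr


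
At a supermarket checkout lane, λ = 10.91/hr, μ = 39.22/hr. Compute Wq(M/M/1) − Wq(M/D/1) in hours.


ρ = 10.91/39.22 = 0.2782
Wq(M/M/1) = ρ/(μ−λ) = 0.2782/28.31 = 0.009826 hr
Wq(M/D/1) = ρ/(2(μ−λ)) = 0.004913 hr
Savings = 0.009826 − 0.004913 = 0.004913 hr

Final: 0.004913 hr


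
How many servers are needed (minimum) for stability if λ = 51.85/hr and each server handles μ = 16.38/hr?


Stability requires cμ > λ ⇔ c > λ/μ.
λ/μ = 51.85/16.38 = 3.1654
Minimum integer c = ⌊3.1654⌋ + 1 = 4
Check: 4·16.38 = 65.52 > 51.85, while 3·16.38 = 49.14 ≤ 51.85

Final: 4 servers


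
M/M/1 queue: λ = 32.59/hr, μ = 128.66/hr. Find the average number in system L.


ρ = λ/μ = 32.59/128.66 = 0.2533
L = ρ/(1−ρ) = 0.2533/(1 − 0.2533) = 0.2533/0.7467 = 0.3392

Final: 0.3392


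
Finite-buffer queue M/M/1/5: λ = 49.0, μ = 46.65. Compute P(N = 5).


ρ = λ/μ = 49.0/46.65 = 1.0504
P_K = (1−ρ)ρ^K/(1−ρ^(K+1)) = (-0.05038·1.278563)/(1 − 1.342971)
= -0.064408/-0.342971 = 0.187794

Final: 0.187794


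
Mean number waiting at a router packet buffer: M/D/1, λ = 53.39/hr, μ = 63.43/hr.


ρ = 53.39/63.43 = 0.8417
M/D/1: Lq = ρ²/(2(1−ρ)) = 0.7085/(2·0.1583) = 2.23801

Final: 2.23801


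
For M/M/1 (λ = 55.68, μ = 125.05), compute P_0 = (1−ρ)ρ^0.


ρ = 55.68/125.05 = 0.4453
P_n = (1−ρ)·ρ^n = (1 − 0.4453)·0.4453^0 = 0.5547·1.000000 = 0.554738

Final: 0.554738


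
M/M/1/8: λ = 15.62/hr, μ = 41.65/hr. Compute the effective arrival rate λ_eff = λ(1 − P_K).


ρ = 0.3750; P_K = (1−ρ)ρ^8/(1−ρ^9) = 0.0002446
λ_eff = λ(1 − P_K) = 15.62·(1 − 0.0002446) = 15.62·0.999755 = 15.6162 /hr

Final: 15.6162 /hr


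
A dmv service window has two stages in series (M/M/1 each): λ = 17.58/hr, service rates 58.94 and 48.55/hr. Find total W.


Each node sees arrival rate λ = 17.58/hr (tandem ⇒ throughput preserved).
W₁ = 1/(μ₁−λ) = 1/(58.94−17.58) = 0.02418 hr
W₂ = 1/(μ₂−λ) = 1/(48.55−17.58) = 0.03229 hr
W_total = W₁ + W₂ = 0.02418 + 0.03229 = 0.05647 hr

Final: 0.05647 hr


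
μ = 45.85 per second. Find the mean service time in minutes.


Mean service time = 1/μ = 1/45.85 second = 0.02181 second
In minutes: 0.02181 × 0.0166667 = 0.0003635 min

Final: 0.0003635 min


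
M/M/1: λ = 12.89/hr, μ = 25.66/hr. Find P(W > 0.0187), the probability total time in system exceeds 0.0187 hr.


W ~ Exponential(μ−λ) for M/M/1.
μ − λ = 25.66 − 12.89 = 12.7700
P(W > t) = e^{−(μ−λ)t} = e^{−0.2388} = 0.787573

Final: 0.787573


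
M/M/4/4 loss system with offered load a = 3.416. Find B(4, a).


B(c,a) = (a^c/c!) / Σ_{k=0}^{c} a^k/k!
a^4/4! = 5.673619
Σ terms (k=0..4): 1.00000 + 3.41600 + 5.83453 + 6.64358 + 5.67362 = 22.567730
B = 5.673619/22.567730 = 0.251404

Final: 0.251404


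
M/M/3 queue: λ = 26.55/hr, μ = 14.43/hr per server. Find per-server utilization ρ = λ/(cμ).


ρ = λ/(cμ) = 26.55/(3·14.43) = 26.55/43.29 = 0.6133

Final: 0.6133


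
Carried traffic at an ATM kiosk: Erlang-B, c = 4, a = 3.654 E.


B(4,3.654) = 0.276242 (Erlang-B)
Carried load = a(1 − B) = 3.654·(1 − 0.276242) = 3.654·0.723758 = 2.6446 E

Final: 2.6446 Erlangs


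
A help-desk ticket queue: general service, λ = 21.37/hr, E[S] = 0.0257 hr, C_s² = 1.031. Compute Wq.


ρ = λ·E[S] = 21.37·0.0257 = 0.5492
E[S²] = E[S]²(1+C_s²) = 0.0257²·(1+1.031) = 0.001341
Wq = λ·E[S²]/(2(1−ρ)) = 21.37·0.001341/(2·0.4508) = 0.03180 hr

Final: 0.03180 hr


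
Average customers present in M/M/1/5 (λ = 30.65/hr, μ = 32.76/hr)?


ρ = 30.65/32.76 = 0.9356
L = ρ[1 − (K+1)ρ^K + Kρ^(K+1)] / [(1−ρ)(1−ρ^(K+1))]
Numerator: 0.9356·(1 − 6·0.716858 + 5·0.670686) = 0.048919
Denominator: (0.06441)·(0.329314) = 0.021210
L = 0.048919/0.021210 = 2.3063

Final: 2.3063


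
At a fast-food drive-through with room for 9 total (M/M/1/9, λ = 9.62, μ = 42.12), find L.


ρ = 9.62/42.12 = 0.2284
L = ρ[1 − (K+1)ρ^K + Kρ^(K+1)] / [(1−ρ)(1−ρ^(K+1))]
Numerator: 0.2284·(1 − 10·0.000001691 + 9·0.0000003862) = 0.228392
Denominator: (0.7716)·(1.000000) = 0.771605
L = 0.228392/0.771605 = 0.2960

Final: 0.2960


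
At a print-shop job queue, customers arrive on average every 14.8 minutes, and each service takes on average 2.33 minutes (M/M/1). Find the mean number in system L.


λ = 60/14.8 = 4.0541 /hr
μ = 60/2.33 = 25.7511 /hr
ρ = λ/μ = 4.0541/25.7511 = 0.1574
L = ρ/(1−ρ) = 0.1574/0.8426 = 0.1868

Final: 0.1868
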